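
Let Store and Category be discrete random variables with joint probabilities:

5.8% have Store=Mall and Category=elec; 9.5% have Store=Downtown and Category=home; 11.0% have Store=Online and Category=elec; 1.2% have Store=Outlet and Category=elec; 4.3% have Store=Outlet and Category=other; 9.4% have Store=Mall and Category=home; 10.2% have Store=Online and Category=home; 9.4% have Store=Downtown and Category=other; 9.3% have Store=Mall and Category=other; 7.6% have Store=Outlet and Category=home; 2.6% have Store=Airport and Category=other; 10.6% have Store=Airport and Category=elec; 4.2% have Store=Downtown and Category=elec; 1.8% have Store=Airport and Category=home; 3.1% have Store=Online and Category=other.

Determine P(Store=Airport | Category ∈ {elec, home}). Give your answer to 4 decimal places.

0.1739

P(Category=elec) = 0.042 + 0.058 + 0.106 + 0.012 + 0.110 = 0.328.
P(Category=home) = 0.095 + 0.094 + 0.018 + 0.076 + 0.102 = 0.385.
P(Category ∈ {elec, home}) = 0.328 + 0.385 = 0.713; P(Store=Airport, Category ∈ {elec, home}) = 0.106 + 0.018 = 0.124.
P(Store=Airport | Category ∈ {elec, home}) = 0.124/0.713 = 0.1739.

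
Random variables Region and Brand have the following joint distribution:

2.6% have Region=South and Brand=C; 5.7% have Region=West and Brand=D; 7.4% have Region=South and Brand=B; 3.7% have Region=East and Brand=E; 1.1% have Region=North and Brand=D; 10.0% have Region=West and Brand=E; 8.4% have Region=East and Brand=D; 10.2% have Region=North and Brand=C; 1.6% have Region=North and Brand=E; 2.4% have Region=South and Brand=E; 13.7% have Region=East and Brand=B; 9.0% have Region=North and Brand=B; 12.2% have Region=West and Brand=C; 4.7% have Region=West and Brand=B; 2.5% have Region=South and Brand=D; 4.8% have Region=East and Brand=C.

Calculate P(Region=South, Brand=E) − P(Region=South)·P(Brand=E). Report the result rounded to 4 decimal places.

-0.0024

P(Region=South) = 0.074 + 0.026 + 0.025 + 0.024 = 0.149.
P(Brand=E) = 0.016 + 0.024 + 0.037 + 0.100 = 0.177.
P(Region=South, Brand=E) − P(Region=South)P(Brand=E) = 0.024 − 0.149×0.177 = -0.0024.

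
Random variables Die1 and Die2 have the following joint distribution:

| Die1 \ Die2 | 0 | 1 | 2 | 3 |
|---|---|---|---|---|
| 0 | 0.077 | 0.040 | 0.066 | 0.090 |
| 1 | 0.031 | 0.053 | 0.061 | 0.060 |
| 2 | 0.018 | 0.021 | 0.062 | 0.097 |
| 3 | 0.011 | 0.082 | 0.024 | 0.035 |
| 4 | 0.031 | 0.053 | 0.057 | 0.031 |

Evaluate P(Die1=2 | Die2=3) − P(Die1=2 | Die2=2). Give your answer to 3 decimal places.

0.080

P(Die2=3) = 0.090 + 0.060 + 0.097 + 0.035 + 0.031 = 0.313; P(Die1=2 | Die2=3) = 0.097/0.313 = 0.3099.
P(Die2=2) = 0.066 + 0.061 + 0.062 + 0.024 + 0.057 = 0.270; P(Die1=2 | Die2=2) = 0.062/0.270 = 0.2296.
Difference = 0.080.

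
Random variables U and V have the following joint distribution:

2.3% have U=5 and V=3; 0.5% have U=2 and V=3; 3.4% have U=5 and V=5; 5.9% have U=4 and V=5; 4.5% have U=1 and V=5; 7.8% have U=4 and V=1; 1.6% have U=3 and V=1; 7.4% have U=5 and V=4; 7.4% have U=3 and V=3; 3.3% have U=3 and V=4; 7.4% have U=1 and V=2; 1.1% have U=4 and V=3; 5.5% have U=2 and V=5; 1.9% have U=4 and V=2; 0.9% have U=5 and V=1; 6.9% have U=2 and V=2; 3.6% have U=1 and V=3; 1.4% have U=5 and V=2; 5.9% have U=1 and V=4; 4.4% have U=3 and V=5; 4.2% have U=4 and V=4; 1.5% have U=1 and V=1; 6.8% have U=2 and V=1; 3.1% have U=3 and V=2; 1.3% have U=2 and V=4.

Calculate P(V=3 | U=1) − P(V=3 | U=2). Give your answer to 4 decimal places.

P(U=1) = 0.015 + 0.074 + 0.036 + 0.059 + 0.045 = 0.229; P(V=3 | U=1) = 0.036/0.229 = 0.15721.
P(U=2) = 0.068 + 0.069 + 0.005 + 0.013 + 0.055 = 0.210; P(V=3 | U=2) = 0.005/0.210 = 0.02381.
Difference = 0.1334.

0.1334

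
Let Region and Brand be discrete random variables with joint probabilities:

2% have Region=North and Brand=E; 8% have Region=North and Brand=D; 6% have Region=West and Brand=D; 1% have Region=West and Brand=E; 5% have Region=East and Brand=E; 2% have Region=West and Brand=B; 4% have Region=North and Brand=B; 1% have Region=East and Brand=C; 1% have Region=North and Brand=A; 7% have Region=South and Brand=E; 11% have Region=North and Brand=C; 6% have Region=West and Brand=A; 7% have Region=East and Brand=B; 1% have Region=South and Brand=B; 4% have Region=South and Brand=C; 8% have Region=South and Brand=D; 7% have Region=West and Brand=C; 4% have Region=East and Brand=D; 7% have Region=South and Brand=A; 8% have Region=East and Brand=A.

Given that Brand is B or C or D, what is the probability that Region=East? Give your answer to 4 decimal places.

P(Brand=B) = 0.04 + 0.01 + 0.07 + 0.02 = 0.14.
P(Brand=C) = 0.11 + 0.04 + 0.01 + 0.07 = 0.23.
P(Brand=D) = 0.08 + 0.08 + 0.04 + 0.06 = 0.26.
P(Brand ∈ {B, C, D}) = 0.14 + 0.23 + 0.26 = 0.63; P(Region=East, Brand ∈ {B, C, D}) = 0.07 + 0.01 + 0.04 = 0.12.
P(Region=East | Brand ∈ {B, C, D}) = 0.12/0.63 = 0.1905.

0.1905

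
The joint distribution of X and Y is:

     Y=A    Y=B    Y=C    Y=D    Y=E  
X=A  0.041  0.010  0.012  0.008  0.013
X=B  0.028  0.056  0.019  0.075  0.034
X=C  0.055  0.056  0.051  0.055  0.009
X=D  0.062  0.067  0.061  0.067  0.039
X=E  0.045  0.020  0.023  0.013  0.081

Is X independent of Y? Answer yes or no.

no

P(X=E) = 0.182 and P(Y=E) = 0.176, so their product is 0.03203, but P(X=E, Y=E) = 0.081. Since these differ, X and Y are not independent.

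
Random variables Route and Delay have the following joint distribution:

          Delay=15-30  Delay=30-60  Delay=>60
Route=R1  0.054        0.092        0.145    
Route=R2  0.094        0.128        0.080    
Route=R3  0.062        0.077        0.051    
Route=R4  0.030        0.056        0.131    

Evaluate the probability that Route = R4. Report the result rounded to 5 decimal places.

0.21700

P(Route=R4) = 0.030 + 0.056 + 0.131 = 0.217.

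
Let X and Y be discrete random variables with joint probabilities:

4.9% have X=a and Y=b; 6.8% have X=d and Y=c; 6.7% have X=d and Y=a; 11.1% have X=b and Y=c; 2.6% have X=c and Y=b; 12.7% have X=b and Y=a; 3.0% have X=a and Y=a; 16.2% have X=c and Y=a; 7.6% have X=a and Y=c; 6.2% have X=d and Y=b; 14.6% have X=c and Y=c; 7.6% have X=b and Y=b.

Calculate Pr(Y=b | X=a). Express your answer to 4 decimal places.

P(X=a) = 0.030 + 0.049 + 0.076 = 0.155.
P(Y=b | X=a) = 0.049/0.155 = 0.3161.

0.3161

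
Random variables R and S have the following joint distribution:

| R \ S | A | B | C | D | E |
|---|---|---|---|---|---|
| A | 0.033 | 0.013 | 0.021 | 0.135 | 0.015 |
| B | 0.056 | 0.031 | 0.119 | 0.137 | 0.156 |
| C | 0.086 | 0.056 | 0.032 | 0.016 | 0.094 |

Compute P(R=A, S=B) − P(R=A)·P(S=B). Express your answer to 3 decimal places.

-0.009

P(R=A) = 0.033 + 0.013 + 0.021 + 0.135 + 0.015 = 0.217.
P(S=B) = 0.013 + 0.031 + 0.056 = 0.100.
P(R=A, S=B) − P(R=A)P(S=B) = 0.013 − 0.217×0.100 = -0.009.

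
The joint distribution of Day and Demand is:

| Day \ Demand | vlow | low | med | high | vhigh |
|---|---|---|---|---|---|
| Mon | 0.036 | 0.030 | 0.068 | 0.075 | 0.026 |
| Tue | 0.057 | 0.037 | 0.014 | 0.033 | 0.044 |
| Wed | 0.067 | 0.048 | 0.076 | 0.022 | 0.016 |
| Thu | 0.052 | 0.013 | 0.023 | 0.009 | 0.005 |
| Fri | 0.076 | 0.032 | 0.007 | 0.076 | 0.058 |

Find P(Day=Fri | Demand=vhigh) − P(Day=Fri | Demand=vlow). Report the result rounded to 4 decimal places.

P(Demand=vhigh) = 0.026 + 0.044 + 0.016 + 0.005 + 0.058 = 0.149; P(Day=Fri | Demand=vhigh) = 0.058/0.149 = 0.38926.
P(Demand=vlow) = 0.036 + 0.057 + 0.067 + 0.052 + 0.076 = 0.288; P(Day=Fri | Demand=vlow) = 0.076/0.288 = 0.26389.
Difference = 0.1254.

0.1254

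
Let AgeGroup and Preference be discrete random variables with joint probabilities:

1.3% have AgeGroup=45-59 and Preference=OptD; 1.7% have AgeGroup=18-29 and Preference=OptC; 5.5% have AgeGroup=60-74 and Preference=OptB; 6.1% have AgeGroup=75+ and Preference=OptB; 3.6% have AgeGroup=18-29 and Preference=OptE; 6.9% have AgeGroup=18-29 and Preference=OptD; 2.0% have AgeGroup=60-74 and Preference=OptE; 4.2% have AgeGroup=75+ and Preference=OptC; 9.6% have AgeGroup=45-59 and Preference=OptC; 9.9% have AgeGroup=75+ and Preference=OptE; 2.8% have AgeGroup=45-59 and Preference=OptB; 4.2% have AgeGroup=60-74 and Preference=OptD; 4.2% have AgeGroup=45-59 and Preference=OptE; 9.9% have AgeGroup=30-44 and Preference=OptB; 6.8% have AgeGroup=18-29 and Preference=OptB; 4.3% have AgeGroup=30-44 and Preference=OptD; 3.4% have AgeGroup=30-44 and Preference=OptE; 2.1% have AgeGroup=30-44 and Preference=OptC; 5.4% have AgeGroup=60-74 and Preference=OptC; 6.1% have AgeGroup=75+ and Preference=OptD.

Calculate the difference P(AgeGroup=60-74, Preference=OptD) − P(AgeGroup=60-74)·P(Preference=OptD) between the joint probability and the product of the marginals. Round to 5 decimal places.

0.00301

P(AgeGroup=60-74) = 0.055 + 0.054 + 0.042 + 0.020 = 0.171.
P(Preference=OptD) = 0.069 + 0.043 + 0.013 + 0.042 + 0.061 = 0.228.
P(AgeGroup=60-74, Preference=OptD) − P(AgeGroup=60-74)P(Preference=OptD) = 0.042 − 0.171×0.228 = 0.00301.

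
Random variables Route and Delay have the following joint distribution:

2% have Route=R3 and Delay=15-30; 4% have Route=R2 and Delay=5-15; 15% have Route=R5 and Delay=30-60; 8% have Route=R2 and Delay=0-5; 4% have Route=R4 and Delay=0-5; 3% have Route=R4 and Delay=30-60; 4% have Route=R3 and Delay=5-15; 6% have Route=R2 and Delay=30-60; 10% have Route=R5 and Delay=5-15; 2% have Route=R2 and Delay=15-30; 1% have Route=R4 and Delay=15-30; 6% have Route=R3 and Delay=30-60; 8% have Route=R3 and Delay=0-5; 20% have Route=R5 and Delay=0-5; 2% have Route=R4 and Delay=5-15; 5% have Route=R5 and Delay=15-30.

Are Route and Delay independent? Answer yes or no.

yes

Every cell satisfies P(Route,Delay) = P(Route)·P(Delay). For instance P(Route=R5) = 0.50, P(Delay=15-30) = 0.10, and 0.50×0.10 = 0.05 matches the joint entry. So Route and Delay are independent.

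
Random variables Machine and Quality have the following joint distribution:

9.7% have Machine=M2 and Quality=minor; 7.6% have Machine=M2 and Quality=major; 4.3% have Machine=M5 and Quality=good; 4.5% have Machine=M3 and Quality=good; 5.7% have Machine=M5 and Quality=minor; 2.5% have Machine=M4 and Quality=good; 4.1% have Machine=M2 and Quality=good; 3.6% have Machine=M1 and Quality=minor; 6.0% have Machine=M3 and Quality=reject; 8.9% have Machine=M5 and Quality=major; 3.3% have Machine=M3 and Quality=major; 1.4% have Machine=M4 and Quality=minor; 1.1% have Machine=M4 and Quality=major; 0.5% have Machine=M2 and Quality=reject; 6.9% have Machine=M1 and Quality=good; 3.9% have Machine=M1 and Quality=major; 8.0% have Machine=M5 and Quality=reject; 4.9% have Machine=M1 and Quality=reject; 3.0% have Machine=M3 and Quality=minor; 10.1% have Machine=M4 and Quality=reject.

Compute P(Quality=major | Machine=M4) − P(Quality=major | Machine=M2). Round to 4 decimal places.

-0.2742

P(Machine=M4) = 0.025 + 0.014 + 0.011 + 0.101 = 0.151; P(Quality=major | Machine=M4) = 0.011/0.151 = 0.07285.
P(Machine=M2) = 0.041 + 0.097 + 0.076 + 0.005 = 0.219; P(Quality=major | Machine=M2) = 0.076/0.219 = 0.34703.
Difference = -0.2742.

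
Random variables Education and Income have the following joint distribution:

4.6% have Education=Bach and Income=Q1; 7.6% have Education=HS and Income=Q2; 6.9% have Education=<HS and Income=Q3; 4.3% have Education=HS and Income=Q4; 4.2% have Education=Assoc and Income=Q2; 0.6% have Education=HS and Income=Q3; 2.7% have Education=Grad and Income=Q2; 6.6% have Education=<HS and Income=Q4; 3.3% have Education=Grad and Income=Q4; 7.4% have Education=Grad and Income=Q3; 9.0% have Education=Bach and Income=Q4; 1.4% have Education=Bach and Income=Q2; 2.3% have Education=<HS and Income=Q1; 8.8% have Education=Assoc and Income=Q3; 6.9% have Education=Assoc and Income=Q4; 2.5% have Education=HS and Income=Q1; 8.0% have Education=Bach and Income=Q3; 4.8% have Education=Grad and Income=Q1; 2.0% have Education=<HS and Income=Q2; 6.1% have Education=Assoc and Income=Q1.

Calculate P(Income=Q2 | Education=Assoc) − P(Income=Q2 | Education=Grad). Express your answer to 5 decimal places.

P(Education=Assoc) = 0.061 + 0.042 + 0.088 + 0.069 = 0.260; P(Income=Q2 | Education=Assoc) = 0.042/0.260 = 0.161538.
P(Education=Grad) = 0.048 + 0.027 + 0.074 + 0.033 = 0.182; P(Income=Q2 | Education=Grad) = 0.027/0.182 = 0.148352.
Difference = 0.01319.

0.01319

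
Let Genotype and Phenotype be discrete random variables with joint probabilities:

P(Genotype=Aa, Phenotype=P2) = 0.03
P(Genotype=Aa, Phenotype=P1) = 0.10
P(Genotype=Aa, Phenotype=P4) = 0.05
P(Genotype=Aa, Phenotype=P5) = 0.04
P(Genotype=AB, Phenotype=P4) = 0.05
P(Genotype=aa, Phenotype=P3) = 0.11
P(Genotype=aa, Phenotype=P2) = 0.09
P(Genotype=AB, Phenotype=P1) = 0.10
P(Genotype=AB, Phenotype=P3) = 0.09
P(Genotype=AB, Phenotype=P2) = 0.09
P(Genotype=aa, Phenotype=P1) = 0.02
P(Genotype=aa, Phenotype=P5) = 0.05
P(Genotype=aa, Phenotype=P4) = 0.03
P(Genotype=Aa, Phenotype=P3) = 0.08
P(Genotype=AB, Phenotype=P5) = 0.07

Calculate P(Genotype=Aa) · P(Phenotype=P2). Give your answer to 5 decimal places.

0.06300

P(Genotype=Aa) = 0.10 + 0.03 + 0.08 + 0.05 + 0.04 = 0.30.
P(Phenotype=P2) = 0.03 + 0.09 + 0.09 = 0.21.
Product: 0.30 × 0.21 = 0.06300.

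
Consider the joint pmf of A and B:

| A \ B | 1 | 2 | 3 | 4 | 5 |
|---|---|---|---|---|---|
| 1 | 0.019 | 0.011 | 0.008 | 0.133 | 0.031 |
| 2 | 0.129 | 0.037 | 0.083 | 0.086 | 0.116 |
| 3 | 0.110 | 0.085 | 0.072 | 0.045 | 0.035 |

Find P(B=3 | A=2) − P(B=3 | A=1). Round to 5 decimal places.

0.14443

P(A=2) = 0.129 + 0.037 + 0.083 + 0.086 + 0.116 = 0.451; P(B=3 | A=2) = 0.083/0.451 = 0.184035.
P(A=1) = 0.019 + 0.011 + 0.008 + 0.133 + 0.031 = 0.202; P(B=3 | A=1) = 0.008/0.202 = 0.039604.
Difference = 0.14443.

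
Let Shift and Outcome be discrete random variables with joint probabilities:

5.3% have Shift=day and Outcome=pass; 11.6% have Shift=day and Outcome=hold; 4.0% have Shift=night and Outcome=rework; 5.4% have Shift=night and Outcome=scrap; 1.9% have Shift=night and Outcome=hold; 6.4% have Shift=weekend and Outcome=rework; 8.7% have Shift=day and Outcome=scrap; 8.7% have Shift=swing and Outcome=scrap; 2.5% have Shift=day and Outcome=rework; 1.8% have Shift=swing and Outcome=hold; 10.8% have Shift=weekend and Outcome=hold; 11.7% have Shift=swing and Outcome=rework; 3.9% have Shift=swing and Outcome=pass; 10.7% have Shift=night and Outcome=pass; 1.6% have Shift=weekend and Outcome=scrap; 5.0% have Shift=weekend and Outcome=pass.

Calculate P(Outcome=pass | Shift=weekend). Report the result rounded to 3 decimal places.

P(Shift=weekend) = 0.050 + 0.064 + 0.016 + 0.108 = 0.238.
P(Outcome=pass | Shift=weekend) = 0.050/0.238 = 0.210.

0.210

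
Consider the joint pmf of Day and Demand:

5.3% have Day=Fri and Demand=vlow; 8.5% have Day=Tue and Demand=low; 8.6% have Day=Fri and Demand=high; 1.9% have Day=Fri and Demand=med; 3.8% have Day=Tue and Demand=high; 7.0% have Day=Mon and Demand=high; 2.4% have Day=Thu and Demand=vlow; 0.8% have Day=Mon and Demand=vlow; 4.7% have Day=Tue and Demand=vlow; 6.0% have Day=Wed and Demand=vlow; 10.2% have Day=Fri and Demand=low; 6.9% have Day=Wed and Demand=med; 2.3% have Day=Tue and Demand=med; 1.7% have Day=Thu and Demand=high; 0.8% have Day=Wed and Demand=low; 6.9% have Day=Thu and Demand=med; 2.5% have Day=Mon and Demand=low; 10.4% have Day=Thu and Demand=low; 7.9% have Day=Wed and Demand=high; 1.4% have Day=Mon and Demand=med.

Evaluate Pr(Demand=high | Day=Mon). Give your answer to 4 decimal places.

0.5983

P(Day=Mon) = 0.008 + 0.025 + 0.014 + 0.070 = 0.117.
P(Demand=high | Day=Mon) = 0.070/0.117 = 0.5983.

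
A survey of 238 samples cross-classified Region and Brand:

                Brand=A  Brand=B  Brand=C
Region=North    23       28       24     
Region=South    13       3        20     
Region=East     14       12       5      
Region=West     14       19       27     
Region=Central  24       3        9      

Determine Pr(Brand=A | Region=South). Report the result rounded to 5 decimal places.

Total with Region=South: 13 + 3 + 20 = 36.
P(Brand=A | Region=South) = 13/36 = 0.36111.

0.36111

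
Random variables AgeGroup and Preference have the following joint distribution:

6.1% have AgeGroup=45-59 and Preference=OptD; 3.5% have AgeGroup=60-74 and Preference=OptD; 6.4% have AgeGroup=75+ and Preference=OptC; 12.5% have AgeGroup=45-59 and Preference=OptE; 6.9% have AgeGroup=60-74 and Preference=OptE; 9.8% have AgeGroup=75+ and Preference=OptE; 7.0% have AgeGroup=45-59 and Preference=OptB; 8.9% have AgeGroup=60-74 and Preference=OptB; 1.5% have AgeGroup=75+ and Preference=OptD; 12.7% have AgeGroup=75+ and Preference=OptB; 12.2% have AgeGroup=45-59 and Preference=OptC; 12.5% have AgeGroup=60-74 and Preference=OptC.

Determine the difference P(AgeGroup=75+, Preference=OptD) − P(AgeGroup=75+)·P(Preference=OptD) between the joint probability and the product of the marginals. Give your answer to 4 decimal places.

-0.0187

P(AgeGroup=75+) = 0.127 + 0.064 + 0.015 + 0.098 = 0.304.
P(Preference=OptD) = 0.061 + 0.035 + 0.015 = 0.111.
P(AgeGroup=75+, Preference=OptD) − P(AgeGroup=75+)P(Preference=OptD) = 0.015 − 0.304×0.111 = -0.0187.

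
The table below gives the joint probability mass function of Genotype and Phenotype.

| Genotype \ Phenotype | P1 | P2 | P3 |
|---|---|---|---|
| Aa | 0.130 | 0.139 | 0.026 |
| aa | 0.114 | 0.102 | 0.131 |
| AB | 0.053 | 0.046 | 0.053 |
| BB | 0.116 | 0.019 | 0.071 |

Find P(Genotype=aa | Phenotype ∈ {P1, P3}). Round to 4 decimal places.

P(Phenotype=P1) = 0.130 + 0.114 + 0.053 + 0.116 = 0.413.
P(Phenotype=P3) = 0.026 + 0.131 + 0.053 + 0.071 = 0.281.
P(Phenotype ∈ {P1, P3}) = 0.413 + 0.281 = 0.694; P(Genotype=aa, Phenotype ∈ {P1, P3}) = 0.114 + 0.131 = 0.245.
P(Genotype=aa | Phenotype ∈ {P1, P3}) = 0.245/0.694 = 0.3530.

0.3530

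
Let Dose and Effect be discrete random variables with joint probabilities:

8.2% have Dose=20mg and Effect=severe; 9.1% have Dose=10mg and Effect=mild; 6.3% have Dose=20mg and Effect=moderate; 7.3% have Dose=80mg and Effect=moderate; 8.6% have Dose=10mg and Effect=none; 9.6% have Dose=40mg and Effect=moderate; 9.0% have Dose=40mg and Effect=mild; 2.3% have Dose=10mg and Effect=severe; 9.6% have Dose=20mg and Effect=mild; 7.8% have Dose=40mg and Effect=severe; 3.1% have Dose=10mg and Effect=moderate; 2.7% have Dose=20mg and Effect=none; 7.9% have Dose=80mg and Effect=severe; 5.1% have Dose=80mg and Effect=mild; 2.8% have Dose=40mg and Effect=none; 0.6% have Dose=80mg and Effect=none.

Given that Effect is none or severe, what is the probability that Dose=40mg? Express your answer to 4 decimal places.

0.2592

P(Effect=none) = 0.086 + 0.027 + 0.028 + 0.006 = 0.147.
P(Effect=severe) = 0.023 + 0.082 + 0.078 + 0.079 = 0.262.
P(Effect ∈ {none, severe}) = 0.147 + 0.262 = 0.409; P(Dose=40mg, Effect ∈ {none, severe}) = 0.028 + 0.078 = 0.106.
P(Dose=40mg | Effect ∈ {none, severe}) = 0.106/0.409 = 0.2592.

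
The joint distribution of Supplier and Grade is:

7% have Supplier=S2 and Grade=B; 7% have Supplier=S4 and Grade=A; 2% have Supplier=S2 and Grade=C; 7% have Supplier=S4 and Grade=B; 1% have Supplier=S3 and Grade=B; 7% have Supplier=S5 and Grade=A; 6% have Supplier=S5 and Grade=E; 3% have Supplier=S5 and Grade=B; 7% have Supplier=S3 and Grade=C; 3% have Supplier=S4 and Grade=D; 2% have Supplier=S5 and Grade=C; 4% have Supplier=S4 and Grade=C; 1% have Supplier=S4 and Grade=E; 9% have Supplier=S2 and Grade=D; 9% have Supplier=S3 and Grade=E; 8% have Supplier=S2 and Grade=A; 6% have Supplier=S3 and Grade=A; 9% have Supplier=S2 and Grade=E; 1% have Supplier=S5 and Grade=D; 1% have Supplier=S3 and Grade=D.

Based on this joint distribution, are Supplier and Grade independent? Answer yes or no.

P(Supplier=S4) = 0.22 and P(Grade=E) = 0.25, so their product is 0.0550, but P(Supplier=S4, Grade=E) = 0.01. Since these differ, Supplier and Grade are not independent.

no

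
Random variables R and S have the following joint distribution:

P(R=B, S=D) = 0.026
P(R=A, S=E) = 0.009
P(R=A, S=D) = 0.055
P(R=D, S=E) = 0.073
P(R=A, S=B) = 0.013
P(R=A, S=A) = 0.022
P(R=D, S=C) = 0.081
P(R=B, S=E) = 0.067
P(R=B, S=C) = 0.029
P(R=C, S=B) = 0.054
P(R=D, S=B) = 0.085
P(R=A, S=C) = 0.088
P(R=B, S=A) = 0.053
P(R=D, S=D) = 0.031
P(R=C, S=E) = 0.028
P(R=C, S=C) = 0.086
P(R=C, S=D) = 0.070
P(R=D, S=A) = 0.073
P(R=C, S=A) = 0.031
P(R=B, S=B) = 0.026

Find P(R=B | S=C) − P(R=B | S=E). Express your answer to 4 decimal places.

-0.2764

P(S=C) = 0.088 + 0.029 + 0.086 + 0.081 = 0.284; P(R=B | S=C) = 0.029/0.284 = 0.10211.
P(S=E) = 0.009 + 0.067 + 0.028 + 0.073 = 0.177; P(R=B | S=E) = 0.067/0.177 = 0.37853.
Difference = -0.2764.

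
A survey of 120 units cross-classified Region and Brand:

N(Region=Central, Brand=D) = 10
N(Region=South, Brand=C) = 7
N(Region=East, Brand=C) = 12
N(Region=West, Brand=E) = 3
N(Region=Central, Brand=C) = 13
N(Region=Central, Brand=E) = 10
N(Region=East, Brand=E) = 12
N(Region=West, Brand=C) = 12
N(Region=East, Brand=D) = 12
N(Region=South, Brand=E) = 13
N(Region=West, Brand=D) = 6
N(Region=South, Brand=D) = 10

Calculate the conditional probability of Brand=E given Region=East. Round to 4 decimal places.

Total with Region=East: 12 + 12 + 12 = 36.
P(Brand=E | Region=East) = 12/36 = 0.3333.

0.3333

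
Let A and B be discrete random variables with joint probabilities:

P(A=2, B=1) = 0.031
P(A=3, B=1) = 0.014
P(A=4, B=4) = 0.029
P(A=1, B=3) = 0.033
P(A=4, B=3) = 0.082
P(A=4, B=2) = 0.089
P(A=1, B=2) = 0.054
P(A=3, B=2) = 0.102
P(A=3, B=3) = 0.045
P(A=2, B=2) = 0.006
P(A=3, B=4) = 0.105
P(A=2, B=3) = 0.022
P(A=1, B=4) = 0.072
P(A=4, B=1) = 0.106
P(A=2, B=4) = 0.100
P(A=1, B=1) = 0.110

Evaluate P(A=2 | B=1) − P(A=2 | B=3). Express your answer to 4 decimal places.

-0.0021

P(B=1) = 0.110 + 0.031 + 0.014 + 0.106 = 0.261; P(A=2 | B=1) = 0.031/0.261 = 0.11877.
P(B=3) = 0.033 + 0.022 + 0.045 + 0.082 = 0.182; P(A=2 | B=3) = 0.022/0.182 = 0.12088.
Difference = -0.0021.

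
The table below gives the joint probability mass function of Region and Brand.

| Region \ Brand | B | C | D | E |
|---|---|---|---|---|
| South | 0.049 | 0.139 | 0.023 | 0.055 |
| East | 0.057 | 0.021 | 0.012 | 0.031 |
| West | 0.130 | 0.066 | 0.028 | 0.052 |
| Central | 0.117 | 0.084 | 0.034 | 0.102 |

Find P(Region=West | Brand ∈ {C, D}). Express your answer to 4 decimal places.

P(Brand=C) = 0.139 + 0.021 + 0.066 + 0.084 = 0.310.
P(Brand=D) = 0.023 + 0.012 + 0.028 + 0.034 = 0.097.
P(Brand ∈ {C, D}) = 0.310 + 0.097 = 0.407; P(Region=West, Brand ∈ {C, D}) = 0.066 + 0.028 = 0.094.
P(Region=West | Brand ∈ {C, D}) = 0.094/0.407 = 0.2310.

0.2310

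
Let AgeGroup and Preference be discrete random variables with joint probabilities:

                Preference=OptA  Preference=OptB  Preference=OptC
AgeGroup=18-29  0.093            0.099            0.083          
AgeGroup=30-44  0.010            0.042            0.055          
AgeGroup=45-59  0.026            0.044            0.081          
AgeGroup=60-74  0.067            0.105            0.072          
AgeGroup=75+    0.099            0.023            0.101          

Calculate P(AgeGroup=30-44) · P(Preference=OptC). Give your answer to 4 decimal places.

P(AgeGroup=30-44) = 0.010 + 0.042 + 0.055 = 0.107.
P(Preference=OptC) = 0.083 + 0.055 + 0.081 + 0.072 + 0.101 = 0.392.
Product: 0.107 × 0.392 = 0.0419.

0.0419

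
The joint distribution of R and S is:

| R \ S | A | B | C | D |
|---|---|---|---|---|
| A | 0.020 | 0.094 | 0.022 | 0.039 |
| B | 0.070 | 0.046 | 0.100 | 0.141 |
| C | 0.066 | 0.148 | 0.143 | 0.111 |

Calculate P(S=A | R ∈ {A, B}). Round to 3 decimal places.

P(R=A) = 0.020 + 0.094 + 0.022 + 0.039 = 0.175.
P(R=B) = 0.070 + 0.046 + 0.100 + 0.141 = 0.357.
P(R ∈ {A, B}) = 0.175 + 0.357 = 0.532; P(S=A, R ∈ {A, B}) = 0.020 + 0.070 = 0.090.
P(S=A | R ∈ {A, B}) = 0.090/0.532 = 0.169.

0.169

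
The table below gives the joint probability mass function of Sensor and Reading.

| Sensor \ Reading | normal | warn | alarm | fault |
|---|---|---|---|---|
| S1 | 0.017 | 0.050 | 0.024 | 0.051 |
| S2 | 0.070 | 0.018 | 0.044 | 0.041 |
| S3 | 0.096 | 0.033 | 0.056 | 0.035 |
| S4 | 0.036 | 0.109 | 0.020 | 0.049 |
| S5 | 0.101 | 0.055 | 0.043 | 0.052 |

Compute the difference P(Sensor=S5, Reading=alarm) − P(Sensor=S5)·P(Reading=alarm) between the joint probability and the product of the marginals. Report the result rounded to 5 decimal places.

P(Sensor=S5) = 0.101 + 0.055 + 0.043 + 0.052 = 0.251.
P(Reading=alarm) = 0.024 + 0.044 + 0.056 + 0.020 + 0.043 = 0.187.
P(Sensor=S5, Reading=alarm) − P(Sensor=S5)P(Reading=alarm) = 0.043 − 0.251×0.187 = -0.00394.

-0.00394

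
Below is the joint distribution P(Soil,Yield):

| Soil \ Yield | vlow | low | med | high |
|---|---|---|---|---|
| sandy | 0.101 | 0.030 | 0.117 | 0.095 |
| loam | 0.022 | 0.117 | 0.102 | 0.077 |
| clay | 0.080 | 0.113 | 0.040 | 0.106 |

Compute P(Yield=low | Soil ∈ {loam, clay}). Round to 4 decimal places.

0.3501

P(Soil=loam) = 0.022 + 0.117 + 0.102 + 0.077 = 0.318.
P(Soil=clay) = 0.080 + 0.113 + 0.040 + 0.106 = 0.339.
P(Soil ∈ {loam, clay}) = 0.318 + 0.339 = 0.657; P(Yield=low, Soil ∈ {loam, clay}) = 0.117 + 0.113 = 0.230.
P(Yield=low | Soil ∈ {loam, clay}) = 0.230/0.657 = 0.3501.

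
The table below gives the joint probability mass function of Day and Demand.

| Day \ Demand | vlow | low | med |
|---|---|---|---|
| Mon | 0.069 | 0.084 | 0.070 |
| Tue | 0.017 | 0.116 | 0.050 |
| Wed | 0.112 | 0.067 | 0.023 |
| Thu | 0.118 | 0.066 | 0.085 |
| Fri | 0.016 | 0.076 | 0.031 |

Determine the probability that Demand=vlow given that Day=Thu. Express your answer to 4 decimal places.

P(Day=Thu) = 0.118 + 0.066 + 0.085 = 0.269.
P(Demand=vlow | Day=Thu) = 0.118/0.269 = 0.4387.

0.4387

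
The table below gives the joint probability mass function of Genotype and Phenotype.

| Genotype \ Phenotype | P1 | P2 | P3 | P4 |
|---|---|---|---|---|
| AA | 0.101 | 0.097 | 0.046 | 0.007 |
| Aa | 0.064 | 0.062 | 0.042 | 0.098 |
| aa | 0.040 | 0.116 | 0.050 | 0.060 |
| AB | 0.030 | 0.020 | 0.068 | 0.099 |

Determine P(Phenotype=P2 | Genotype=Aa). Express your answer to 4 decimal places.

P(Genotype=Aa) = 0.064 + 0.062 + 0.042 + 0.098 = 0.266.
P(Phenotype=P2 | Genotype=Aa) = 0.062/0.266 = 0.2331.

0.2331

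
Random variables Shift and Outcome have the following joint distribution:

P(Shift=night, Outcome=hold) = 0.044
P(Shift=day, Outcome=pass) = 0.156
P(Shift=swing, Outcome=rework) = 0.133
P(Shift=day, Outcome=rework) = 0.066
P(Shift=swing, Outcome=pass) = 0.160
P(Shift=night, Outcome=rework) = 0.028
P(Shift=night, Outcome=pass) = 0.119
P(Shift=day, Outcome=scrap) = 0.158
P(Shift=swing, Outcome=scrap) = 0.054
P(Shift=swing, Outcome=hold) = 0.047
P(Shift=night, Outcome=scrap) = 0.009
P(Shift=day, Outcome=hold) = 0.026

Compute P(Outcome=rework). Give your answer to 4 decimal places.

P(Outcome=rework) = 0.066 + 0.133 + 0.028 = 0.227.

0.2270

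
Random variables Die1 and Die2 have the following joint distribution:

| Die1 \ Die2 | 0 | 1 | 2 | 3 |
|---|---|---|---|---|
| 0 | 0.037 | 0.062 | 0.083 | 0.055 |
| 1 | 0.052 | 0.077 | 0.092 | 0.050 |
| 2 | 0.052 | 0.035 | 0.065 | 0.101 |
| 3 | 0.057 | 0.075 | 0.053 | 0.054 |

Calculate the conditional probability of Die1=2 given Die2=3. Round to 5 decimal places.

P(Die2=3) = 0.055 + 0.050 + 0.101 + 0.054 = 0.260.
P(Die1=2 | Die2=3) = 0.101/0.260 = 0.38846.

0.38846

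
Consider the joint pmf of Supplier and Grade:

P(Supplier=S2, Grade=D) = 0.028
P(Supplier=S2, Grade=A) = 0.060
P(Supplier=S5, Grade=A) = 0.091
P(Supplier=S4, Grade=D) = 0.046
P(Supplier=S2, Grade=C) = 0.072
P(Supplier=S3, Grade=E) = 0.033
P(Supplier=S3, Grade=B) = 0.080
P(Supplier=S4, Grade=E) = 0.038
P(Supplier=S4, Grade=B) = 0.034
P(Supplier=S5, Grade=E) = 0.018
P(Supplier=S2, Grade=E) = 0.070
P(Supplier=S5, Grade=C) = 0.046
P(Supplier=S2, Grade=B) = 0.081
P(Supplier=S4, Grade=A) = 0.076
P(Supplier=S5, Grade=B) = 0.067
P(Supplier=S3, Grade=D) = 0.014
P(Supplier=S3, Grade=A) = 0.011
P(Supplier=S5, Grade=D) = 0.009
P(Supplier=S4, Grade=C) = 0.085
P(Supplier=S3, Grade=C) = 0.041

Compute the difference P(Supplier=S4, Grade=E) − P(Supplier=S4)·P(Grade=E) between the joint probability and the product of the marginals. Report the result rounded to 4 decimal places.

P(Supplier=S4) = 0.076 + 0.034 + 0.085 + 0.046 + 0.038 = 0.279.
P(Grade=E) = 0.070 + 0.033 + 0.038 + 0.018 = 0.159.
P(Supplier=S4, Grade=E) − P(Supplier=S4)P(Grade=E) = 0.038 − 0.279×0.159 = -0.0064.

-0.0064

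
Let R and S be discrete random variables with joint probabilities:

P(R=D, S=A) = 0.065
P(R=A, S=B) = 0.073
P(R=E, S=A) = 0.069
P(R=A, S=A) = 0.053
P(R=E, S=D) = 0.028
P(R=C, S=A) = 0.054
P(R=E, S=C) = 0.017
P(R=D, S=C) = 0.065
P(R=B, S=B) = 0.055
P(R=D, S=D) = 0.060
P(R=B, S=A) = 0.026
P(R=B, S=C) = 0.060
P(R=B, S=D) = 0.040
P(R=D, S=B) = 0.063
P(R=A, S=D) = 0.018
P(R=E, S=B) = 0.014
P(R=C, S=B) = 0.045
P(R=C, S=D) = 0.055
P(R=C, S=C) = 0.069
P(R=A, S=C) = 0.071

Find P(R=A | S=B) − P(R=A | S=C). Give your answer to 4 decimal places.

P(S=B) = 0.073 + 0.055 + 0.045 + 0.063 + 0.014 = 0.250; P(R=A | S=B) = 0.073/0.250 = 0.29200.
P(S=C) = 0.071 + 0.060 + 0.069 + 0.065 + 0.017 = 0.282; P(R=A | S=C) = 0.071/0.282 = 0.25177.
Difference = 0.0402.

0.0402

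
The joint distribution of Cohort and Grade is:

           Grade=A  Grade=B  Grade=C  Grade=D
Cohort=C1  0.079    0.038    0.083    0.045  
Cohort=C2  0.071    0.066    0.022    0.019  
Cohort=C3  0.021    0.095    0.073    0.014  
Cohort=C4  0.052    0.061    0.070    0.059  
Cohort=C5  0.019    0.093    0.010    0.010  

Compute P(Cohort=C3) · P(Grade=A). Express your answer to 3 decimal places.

0.049

P(Cohort=C3) = 0.021 + 0.095 + 0.073 + 0.014 = 0.203.
P(Grade=A) = 0.079 + 0.071 + 0.021 + 0.052 + 0.019 = 0.242.
Product: 0.203 × 0.242 = 0.049.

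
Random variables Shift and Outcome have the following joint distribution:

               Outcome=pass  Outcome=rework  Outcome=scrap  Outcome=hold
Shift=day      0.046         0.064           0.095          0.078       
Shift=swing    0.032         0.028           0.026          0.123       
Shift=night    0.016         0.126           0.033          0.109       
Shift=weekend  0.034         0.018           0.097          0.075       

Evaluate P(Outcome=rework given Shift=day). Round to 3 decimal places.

0.226

P(Shift=day) = 0.046 + 0.064 + 0.095 + 0.078 = 0.283.
P(Outcome=rework | Shift=day) = 0.064/0.283 = 0.226.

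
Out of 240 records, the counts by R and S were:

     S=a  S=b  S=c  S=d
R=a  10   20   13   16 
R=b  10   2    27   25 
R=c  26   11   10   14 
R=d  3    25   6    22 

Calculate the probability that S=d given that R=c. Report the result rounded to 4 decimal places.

Total with R=c: 26 + 11 + 10 + 14 = 61.
P(S=d | R=c) = 14/61 = 0.2295.

0.2295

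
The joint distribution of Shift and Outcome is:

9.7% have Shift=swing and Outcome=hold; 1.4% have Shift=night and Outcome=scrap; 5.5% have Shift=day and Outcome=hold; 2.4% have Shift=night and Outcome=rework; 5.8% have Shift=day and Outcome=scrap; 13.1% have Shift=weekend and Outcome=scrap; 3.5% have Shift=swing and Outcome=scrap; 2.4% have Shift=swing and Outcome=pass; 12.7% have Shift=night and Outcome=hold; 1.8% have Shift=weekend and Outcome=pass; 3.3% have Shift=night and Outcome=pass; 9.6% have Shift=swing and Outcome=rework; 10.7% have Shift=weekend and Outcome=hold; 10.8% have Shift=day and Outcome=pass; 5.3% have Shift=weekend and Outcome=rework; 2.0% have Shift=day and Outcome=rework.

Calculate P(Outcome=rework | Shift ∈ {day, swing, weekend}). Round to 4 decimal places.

P(Shift=day) = 0.108 + 0.020 + 0.058 + 0.055 = 0.241.
P(Shift=swing) = 0.024 + 0.096 + 0.035 + 0.097 = 0.252.
P(Shift=weekend) = 0.018 + 0.053 + 0.131 + 0.107 = 0.309.
P(Shift ∈ {day, swing, weekend}) = 0.241 + 0.252 + 0.309 = 0.802; P(Outcome=rework, Shift ∈ {day, swing, weekend}) = 0.020 + 0.096 + 0.053 = 0.169.
P(Outcome=rework | Shift ∈ {day, swing, weekend}) = 0.169/0.802 = 0.2107.

0.2107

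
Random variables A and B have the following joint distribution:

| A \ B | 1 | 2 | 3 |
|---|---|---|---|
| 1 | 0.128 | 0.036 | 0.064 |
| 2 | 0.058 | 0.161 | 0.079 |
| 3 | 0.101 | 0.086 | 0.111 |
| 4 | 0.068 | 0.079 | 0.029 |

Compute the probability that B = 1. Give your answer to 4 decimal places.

P(B=1) = 0.128 + 0.058 + 0.101 + 0.068 = 0.355.

0.3550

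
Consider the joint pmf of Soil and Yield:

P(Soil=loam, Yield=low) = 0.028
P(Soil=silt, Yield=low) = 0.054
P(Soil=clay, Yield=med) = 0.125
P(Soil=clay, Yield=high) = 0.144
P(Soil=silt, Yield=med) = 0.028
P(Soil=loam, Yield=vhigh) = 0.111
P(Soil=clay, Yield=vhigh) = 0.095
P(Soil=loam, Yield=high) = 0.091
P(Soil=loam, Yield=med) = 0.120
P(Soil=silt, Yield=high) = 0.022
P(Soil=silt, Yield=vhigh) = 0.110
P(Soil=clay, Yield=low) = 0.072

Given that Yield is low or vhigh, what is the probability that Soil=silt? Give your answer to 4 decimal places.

0.3489

P(Yield=low) = 0.028 + 0.072 + 0.054 = 0.154.
P(Yield=vhigh) = 0.111 + 0.095 + 0.110 = 0.316.
P(Yield ∈ {low, vhigh}) = 0.154 + 0.316 = 0.470; P(Soil=silt, Yield ∈ {low, vhigh}) = 0.054 + 0.110 = 0.164.
P(Soil=silt | Yield ∈ {low, vhigh}) = 0.164/0.470 = 0.3489.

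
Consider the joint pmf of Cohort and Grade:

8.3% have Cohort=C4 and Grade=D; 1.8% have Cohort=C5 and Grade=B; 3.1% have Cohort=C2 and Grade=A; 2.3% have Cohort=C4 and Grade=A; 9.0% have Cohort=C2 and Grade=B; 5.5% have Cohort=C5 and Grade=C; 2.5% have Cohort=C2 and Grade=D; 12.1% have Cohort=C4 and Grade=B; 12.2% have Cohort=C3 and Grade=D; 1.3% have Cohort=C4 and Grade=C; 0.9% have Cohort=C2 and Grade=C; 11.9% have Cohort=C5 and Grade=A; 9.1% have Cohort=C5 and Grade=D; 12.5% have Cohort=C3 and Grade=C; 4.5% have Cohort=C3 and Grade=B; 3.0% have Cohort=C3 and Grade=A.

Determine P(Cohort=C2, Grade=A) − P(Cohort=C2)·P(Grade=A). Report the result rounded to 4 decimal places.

P(Cohort=C2) = 0.031 + 0.090 + 0.009 + 0.025 = 0.155.
P(Grade=A) = 0.031 + 0.030 + 0.023 + 0.119 = 0.203.
P(Cohort=C2, Grade=A) − P(Cohort=C2)P(Grade=A) = 0.031 − 0.155×0.203 = -0.0005.

-0.0005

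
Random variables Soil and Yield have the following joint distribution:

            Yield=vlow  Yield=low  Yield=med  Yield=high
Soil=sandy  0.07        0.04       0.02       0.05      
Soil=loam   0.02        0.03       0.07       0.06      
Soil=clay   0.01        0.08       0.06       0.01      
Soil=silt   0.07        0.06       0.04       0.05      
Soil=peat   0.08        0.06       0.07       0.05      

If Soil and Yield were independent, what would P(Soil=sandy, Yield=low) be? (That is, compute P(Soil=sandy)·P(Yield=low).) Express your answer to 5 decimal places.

P(Soil=sandy) = 0.07 + 0.04 + 0.02 + 0.05 = 0.18.
P(Yield=low) = 0.04 + 0.03 + 0.08 + 0.06 + 0.06 = 0.27.
Product: 0.18 × 0.27 = 0.04860.

0.04860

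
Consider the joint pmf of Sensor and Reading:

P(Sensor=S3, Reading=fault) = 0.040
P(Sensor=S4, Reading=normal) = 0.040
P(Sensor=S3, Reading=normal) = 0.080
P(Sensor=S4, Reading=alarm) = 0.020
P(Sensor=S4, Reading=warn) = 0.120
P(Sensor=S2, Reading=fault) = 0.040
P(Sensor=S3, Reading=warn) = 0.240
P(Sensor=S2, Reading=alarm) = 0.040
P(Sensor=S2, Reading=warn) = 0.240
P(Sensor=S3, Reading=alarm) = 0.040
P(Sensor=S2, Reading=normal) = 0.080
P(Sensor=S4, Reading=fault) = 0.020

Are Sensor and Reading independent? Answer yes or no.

Every cell satisfies P(Sensor,Reading) = P(Sensor)·P(Reading). For instance P(Sensor=S3) = 0.400, P(Reading=normal) = 0.200, and 0.400×0.200 = 0.080 matches the joint entry. So Sensor and Reading are independent.

yes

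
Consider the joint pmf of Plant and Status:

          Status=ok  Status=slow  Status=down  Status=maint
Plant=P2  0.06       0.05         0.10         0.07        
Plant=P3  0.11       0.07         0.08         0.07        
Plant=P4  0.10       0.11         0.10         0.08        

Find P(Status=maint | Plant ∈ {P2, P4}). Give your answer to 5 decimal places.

0.22388

P(Plant=P2) = 0.06 + 0.05 + 0.10 + 0.07 = 0.28.
P(Plant=P4) = 0.10 + 0.11 + 0.10 + 0.08 = 0.39.
P(Plant ∈ {P2, P4}) = 0.28 + 0.39 = 0.67; P(Status=maint, Plant ∈ {P2, P4}) = 0.07 + 0.08 = 0.15.
P(Status=maint | Plant ∈ {P2, P4}) = 0.15/0.67 = 0.22388.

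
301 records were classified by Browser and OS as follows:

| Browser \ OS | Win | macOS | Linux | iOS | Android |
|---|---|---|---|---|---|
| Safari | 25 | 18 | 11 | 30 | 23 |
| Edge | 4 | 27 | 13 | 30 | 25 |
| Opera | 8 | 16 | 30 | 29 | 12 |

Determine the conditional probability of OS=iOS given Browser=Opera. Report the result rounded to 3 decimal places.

Total with Browser=Opera: 8 + 16 + 30 + 29 + 12 = 95.
P(OS=iOS | Browser=Opera) = 29/95 = 0.305.

0.305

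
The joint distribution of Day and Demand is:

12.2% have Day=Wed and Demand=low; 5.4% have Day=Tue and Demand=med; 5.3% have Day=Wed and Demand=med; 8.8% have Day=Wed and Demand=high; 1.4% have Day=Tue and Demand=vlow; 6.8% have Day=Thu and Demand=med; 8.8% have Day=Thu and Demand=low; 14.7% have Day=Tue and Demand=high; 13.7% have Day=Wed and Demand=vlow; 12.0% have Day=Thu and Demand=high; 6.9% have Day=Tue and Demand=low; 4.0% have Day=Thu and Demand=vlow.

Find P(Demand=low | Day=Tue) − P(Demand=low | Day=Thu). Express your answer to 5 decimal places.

-0.03552

P(Day=Tue) = 0.014 + 0.069 + 0.054 + 0.147 = 0.284; P(Demand=low | Day=Tue) = 0.069/0.284 = 0.242958.
P(Day=Thu) = 0.040 + 0.088 + 0.068 + 0.120 = 0.316; P(Demand=low | Day=Thu) = 0.088/0.316 = 0.278481.
Difference = -0.03552.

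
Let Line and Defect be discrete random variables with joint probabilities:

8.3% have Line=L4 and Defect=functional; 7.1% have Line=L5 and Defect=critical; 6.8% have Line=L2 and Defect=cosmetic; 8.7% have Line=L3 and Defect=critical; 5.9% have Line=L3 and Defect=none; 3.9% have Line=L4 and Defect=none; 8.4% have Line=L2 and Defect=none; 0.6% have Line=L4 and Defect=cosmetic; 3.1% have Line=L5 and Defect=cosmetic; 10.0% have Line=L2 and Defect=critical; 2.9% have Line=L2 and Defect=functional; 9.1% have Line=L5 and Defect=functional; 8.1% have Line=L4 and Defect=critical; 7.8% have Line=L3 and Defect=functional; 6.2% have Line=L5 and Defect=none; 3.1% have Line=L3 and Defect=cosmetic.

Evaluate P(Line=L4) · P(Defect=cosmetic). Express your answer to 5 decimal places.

0.02842

P(Line=L4) = 0.039 + 0.006 + 0.083 + 0.081 = 0.209.
P(Defect=cosmetic) = 0.068 + 0.031 + 0.006 + 0.031 = 0.136.
Product: 0.209 × 0.136 = 0.02842.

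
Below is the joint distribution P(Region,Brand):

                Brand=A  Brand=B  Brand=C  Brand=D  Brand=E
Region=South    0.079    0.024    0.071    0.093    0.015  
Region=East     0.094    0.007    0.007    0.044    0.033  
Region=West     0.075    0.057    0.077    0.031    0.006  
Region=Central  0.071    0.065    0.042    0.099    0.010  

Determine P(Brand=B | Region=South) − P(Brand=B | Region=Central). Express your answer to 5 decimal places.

-0.14137

P(Region=South) = 0.079 + 0.024 + 0.071 + 0.093 + 0.015 = 0.282; P(Brand=B | Region=South) = 0.024/0.282 = 0.085106.
P(Region=Central) = 0.071 + 0.065 + 0.042 + 0.099 + 0.010 = 0.287; P(Brand=B | Region=Central) = 0.065/0.287 = 0.226481.
Difference = -0.14137.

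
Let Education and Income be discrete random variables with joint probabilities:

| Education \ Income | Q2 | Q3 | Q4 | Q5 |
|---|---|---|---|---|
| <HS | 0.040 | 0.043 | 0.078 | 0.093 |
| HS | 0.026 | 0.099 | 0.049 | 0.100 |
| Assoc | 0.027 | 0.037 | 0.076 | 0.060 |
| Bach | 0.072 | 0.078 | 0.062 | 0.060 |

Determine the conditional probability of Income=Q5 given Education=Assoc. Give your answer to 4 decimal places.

P(Education=Assoc) = 0.027 + 0.037 + 0.076 + 0.060 = 0.200.
P(Income=Q5 | Education=Assoc) = 0.060/0.200 = 0.3000.

0.3000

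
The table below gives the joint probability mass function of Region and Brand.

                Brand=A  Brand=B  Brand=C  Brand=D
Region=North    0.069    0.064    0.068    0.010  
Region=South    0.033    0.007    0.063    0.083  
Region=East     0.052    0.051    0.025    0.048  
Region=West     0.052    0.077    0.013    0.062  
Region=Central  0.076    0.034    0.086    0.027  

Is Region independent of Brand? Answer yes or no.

P(Region=South) = 0.186 and P(Brand=D) = 0.230, so their product is 0.04278, but P(Region=South, Brand=D) = 0.083. Since these differ, Region and Brand are not independent.

no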